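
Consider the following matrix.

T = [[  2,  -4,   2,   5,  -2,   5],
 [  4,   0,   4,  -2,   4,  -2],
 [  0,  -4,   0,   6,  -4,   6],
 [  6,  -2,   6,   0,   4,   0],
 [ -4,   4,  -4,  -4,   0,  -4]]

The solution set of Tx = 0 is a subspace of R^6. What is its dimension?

Row reduce to echelon form.
R2 ← R2 − (2)·R1: [0, 8, 0, -12, 8, -12]
R4 ← R4 − (3)·R1: [0, 10, 0, -15, 10, -15]
R5 ← R5 + (2)·R1: [0, -4, 0, 6, -4, 6]
R3 ← R3 + (1/2)·R2: [0, 0, 0, 0, 0, 0]
R4 ← R4 − (5/4)·R2: [0, 0, 0, 0, 0, 0]
R5 ← R5 + (1/2)·R2: [0, 0, 0, 0, 0, 0]
2 nonzero rows, so rank(T) = 2.
T has 6 columns; by rank–nullity, nullity = 6 − 2 = 4.

4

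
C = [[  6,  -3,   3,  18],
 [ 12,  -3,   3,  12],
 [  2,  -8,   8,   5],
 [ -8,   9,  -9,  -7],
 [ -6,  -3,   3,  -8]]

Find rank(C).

Row reduce to echelon form.
R2 ← R2 − (2)·R1: [0, 3, -3, -24]
R3 ← R3 − (1/3)·R1: [0, -7, 7, -1]
R4 ← R4 + (4/3)·R1: [0, 5, -5, 17]
R5 ← R5 + R1: [0, -6, 6, 10]
R3 ← R3 + (7/3)·R2: [0, 0, 0, -57]
R4 ← R4 − (5/3)·R2: [0, 0, 0, 57]
R5 ← R5 + (2)·R2: [0, 0, 0, -38]
R4 ← R4 + R3: [0, 0, 0, 0]
R5 ← R5 − (2/3)·R3: [0, 0, 0, 0]
Echelon form has 3 nonzero rows, so rank(C) = 3.

3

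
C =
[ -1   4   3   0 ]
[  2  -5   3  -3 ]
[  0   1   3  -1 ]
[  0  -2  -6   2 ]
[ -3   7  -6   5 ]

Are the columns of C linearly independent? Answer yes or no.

no

Row reduce C to echelon form.
R2 ← R2 + (2)·R1: [0, 3, 9, -3]
R5 ← R5 − (3)·R1: [0, -5, -15, 5]
R3 ← R3 − (1/3)·R2: [0, 0, 0, 0]
R4 ← R4 + (2/3)·R2: [0, 0, 0, 0]
R5 ← R5 + (5/3)·R2: [0, 0, 0, 0]
2 pivots among 4 columns.
Only 2 < 4 pivot columns, so the columns are linearly dependent.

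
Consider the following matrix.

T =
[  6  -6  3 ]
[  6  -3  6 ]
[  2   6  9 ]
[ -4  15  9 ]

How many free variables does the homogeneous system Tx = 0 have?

Row reduce to echelon form.
R2 ← R2 − R1: [0, 3, 3]
R3 ← R3 − (1/3)·R1: [0, 8, 8]
R4 ← R4 + (2/3)·R1: [0, 11, 11]
R3 ← R3 − (8/3)·R2: [0, 0, 0]
R4 ← R4 − (11/3)·R2: [0, 0, 0]
2 nonzero rows, so rank(T) = 2.
T has 3 columns; by rank–nullity, nullity = 3 − 2 = 1.

1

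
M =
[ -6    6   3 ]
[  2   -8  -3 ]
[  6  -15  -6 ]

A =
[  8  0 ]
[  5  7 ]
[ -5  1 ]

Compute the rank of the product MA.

First compute MA:
[[-33,  45],
 [ -9, -59],
 [  3, -111]]
Now row reduce the product.
R2 ← R2 − (3/11)·R1: [0, -784/11]
R3 ← R3 + (1/11)·R1: [0, -1176/11]
R3 ← R3 − (3/2)·R2: [0, 0]
2 nonzero rows, so rank(MA) = 2.

2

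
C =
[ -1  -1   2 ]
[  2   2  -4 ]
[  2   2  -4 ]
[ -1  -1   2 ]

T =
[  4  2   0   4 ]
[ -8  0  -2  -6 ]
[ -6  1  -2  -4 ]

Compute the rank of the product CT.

First compute CT:
[[ -8,   0,  -2,  -6],
 [ 16,   0,   4,  12],
 [ 16,   0,   4,  12],
 [ -8,   0,  -2,  -6]]
Now row reduce the product.
R2 ← R2 + (2)·R1: [0, 0, 0, 0]
R3 ← R3 + (2)·R1: [0, 0, 0, 0]
R4 ← R4 − R1: [0, 0, 0, 0]
1 nonzero row, so rank(CT) = 1.

1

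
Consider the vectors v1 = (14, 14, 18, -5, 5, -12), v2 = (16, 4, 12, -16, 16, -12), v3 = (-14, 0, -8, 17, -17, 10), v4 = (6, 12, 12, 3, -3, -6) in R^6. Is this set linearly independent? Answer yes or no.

no

Form the matrix with these vectors as rows and row reduce.
R2 ← R2 − (8/7)·R1: [0, -12, -60/7, -72/7, 72/7, 12/7]
R3 ← R3 + R1: [0, 14, 10, 12, -12, -2]
R4 ← R4 − (3/7)·R1: [0, 6, 30/7, 36/7, -36/7, -6/7]
R3 ← R3 + (7/6)·R2: [0, 0, 0, 0, 0, 0]
R4 ← R4 + (1/2)·R2: [0, 0, 0, 0, 0, 0]
2 nonzero rows, so the 4 vectors span a space of dimension 2.
Since 2 < 4, the vectors are linearly dependent.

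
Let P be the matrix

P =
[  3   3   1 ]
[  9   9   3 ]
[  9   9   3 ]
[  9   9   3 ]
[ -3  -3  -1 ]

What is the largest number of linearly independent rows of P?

Row reduce to echelon form.
R2 ← R2 − (3)·R1: [0, 0, 0]
R3 ← R3 − (3)·R1: [0, 0, 0]
R4 ← R4 − (3)·R1: [0, 0, 0]
R5 ← R5 + R1: [0, 0, 0]
Echelon form has 1 nonzero row, so rank(P) = 1.
The rank gives the maximum number of linearly independent rows: 1.

1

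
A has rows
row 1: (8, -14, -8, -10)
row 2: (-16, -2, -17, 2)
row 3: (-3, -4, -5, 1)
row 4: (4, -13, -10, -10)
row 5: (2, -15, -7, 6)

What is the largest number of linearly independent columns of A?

Row reduce to echelon form.
R2 ← R2 + (2)·R1: [0, -30, -33, -18]
R3 ← R3 + (3/8)·R1: [0, -37/4, -8, -11/4]
R4 ← R4 − (1/2)·R1: [0, -6, -6, -5]
R5 ← R5 − (1/4)·R1: [0, -23/2, -5, 17/2]
R3 ← R3 − (37/120)·R2: [0, 0, 87/40, 14/5]
R4 ← R4 − (1/5)·R2: [0, 0, 3/5, -7/5]
R5 ← R5 − (23/60)·R2: [0, 0, 153/20, 77/5]
R4 ← R4 − (8/29)·R3: [0, 0, 0, -63/29]
R5 ← R5 − (102/29)·R3: [0, 0, 0, 161/29]
R5 ← R5 + (23/9)·R4: [0, 0, 0, 0]
Echelon form has 4 nonzero rows, so rank(A) = 4.
The rank gives the maximum number of linearly independent columns: 4.

4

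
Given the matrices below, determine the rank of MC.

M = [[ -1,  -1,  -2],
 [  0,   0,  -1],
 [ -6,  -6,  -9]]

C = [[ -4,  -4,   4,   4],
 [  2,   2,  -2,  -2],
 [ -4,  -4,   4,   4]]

First compute MC:
[[ 10,  10, -10, -10],
 [  4,   4,  -4,  -4],
 [ 48,  48, -48, -48]]
Now row reduce the product.
R2 ← R2 − (2/5)·R1: [0, 0, 0, 0]
R3 ← R3 − (24/5)·R1: [0, 0, 0, 0]
1 nonzero row, so rank(MC) = 1.

1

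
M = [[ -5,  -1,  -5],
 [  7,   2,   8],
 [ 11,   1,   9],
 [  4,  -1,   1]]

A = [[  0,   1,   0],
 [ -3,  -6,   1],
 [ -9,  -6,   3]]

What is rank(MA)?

2

First compute MA:
[[ 48,  31, -16],
 [-78, -53,  26],
 [-84, -49,  28],
 [ -6,   4,   2]]
Now row reduce the product.
R2 ← R2 + (13/8)·R1: [0, -21/8, 0]
R3 ← R3 + (7/4)·R1: [0, 21/4, 0]
R4 ← R4 + (1/8)·R1: [0, 63/8, 0]
R3 ← R3 + (2)·R2: [0, 0, 0]
R4 ← R4 + (3)·R2: [0, 0, 0]
2 nonzero rows, so rank(MA) = 2.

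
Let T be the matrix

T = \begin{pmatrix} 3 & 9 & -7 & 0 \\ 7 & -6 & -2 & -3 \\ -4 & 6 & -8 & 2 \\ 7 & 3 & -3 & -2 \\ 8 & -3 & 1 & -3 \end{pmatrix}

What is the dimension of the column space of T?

Row reduce to echelon form.
R2 ← R2 − (7/3)·R1: [0, -27, 43/3, -3]
R3 ← R3 + (4/3)·R1: [0, 18, -52/3, 2]
R4 ← R4 − (7/3)·R1: [0, -18, 40/3, -2]
R5 ← R5 − (8/3)·R1: [0, -27, 59/3, -3]
R3 ← R3 + (2/3)·R2: [0, 0, -70/9, 0]
R4 ← R4 − (2/3)·R2: [0, 0, 34/9, 0]
R5 ← R5 − R2: [0, 0, 16/3, 0]
R4 ← R4 + (17/35)·R3: [0, 0, 0, 0]
R5 ← R5 + (24/35)·R3: [0, 0, 0, 0]
Echelon form has 3 nonzero rows, so rank(T) = 3.
The column space has dimension equal to the rank: 3.

3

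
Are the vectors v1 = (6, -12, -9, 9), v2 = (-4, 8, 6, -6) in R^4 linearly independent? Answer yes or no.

Form the matrix with these vectors as rows and row reduce.
R2 ← R2 + (2/3)·R1: [0, 0, 0, 0]
1 nonzero row, so the 2 vectors span a space of dimension 1.
Since 1 < 2, the vectors are linearly dependent.

no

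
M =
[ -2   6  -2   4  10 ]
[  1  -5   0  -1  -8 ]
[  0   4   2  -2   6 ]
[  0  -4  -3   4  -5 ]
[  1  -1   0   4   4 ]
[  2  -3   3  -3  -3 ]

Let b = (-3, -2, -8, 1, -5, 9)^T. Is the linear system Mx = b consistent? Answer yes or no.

no

Row reduce the augmented matrix [M | b].
R2 ← R2 + (1/2)·R1: [0, -2, -1, 1, -3, -7/2]
R5 ← R5 + (1/2)·R1: [0, 2, -1, 6, 9, -13/2]
R6 ← R6 + R1: [0, 3, 1, 1, 7, 6]
R3 ← R3 + (2)·R2: [0, 0, 0, 0, 0, -15]
R4 ← R4 − (2)·R2: [0, 0, -1, 2, 1, 8]
R5 ← R5 + R2: [0, 0, -2, 7, 6, -10]
R6 ← R6 + (3/2)·R2: [0, 0, -1/2, 5/2, 5/2, 3/4]
Swap R3 ↔ R4
R5 ← R5 − (2)·R3: [0, 0, 0, 3, 4, -26]
R6 ← R6 − (1/2)·R3: [0, 0, 0, 3/2, 2, -13/4]
Swap R4 ↔ R5
R6 ← R6 − (1/2)·R4: [0, 0, 0, 0, 0, 39/4]
R6 ← R6 + (13/20)·R5: [0, 0, 0, 0, 0, 0]
The echelon form has 5 nonzero rows; the last pivot sits in the augmented column, so rank(M) = 4 but rank([M|b]) = 5.
Since the ranks differ, the system is inconsistent.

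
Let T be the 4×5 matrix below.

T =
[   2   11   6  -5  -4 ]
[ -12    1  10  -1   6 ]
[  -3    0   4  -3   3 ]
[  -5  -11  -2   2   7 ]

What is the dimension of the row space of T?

Row reduce to echelon form.
R2 ← R2 + (6)·R1: [0, 67, 46, -31, -18]
R3 ← R3 + (3/2)·R1: [0, 33/2, 13, -21/2, -3]
R4 ← R4 + (5/2)·R1: [0, 33/2, 13, -21/2, -3]
R3 ← R3 − (33/134)·R2: [0, 0, 112/67, -192/67, 96/67]
R4 ← R4 − (33/134)·R2: [0, 0, 112/67, -192/67, 96/67]
R4 ← R4 − R3: [0, 0, 0, 0, 0]
Echelon form has 3 nonzero rows, so rank(T) = 3.
The row space has dimension equal to the rank: 3.

3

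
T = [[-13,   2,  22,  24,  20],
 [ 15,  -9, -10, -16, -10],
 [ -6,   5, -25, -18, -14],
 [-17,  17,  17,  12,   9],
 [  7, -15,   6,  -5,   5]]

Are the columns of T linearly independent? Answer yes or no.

yes

Row reduce T to echelon form.
R2 ← R2 + (15/13)·R1: [0, -87/13, 200/13, 152/13, 170/13]
R3 ← R3 − (6/13)·R1: [0, 53/13, -457/13, -378/13, -302/13]
R4 ← R4 − (17/13)·R1: [0, 187/13, -153/13, -252/13, -223/13]
R5 ← R5 + (7/13)·R1: [0, -181/13, 232/13, 103/13, 205/13]
R3 ← R3 + (53/87)·R2: [0, 0, -2243/87, -1910/87, -1328/87]
R4 ← R4 + (187/87)·R2: [0, 0, 1853/87, 500/87, 953/87]
R5 ← R5 − (181/87)·R2: [0, 0, -1232/87, -1427/87, -995/87]
R4 ← R4 + (1853/2243)·R3: [0, 0, 0, -27790/2243, -3715/2243]
R5 ← R5 − (1232/2243)·R3: [0, 0, 0, -9743/2243, -6847/2243]
R5 ← R5 − (9743/27790)·R4: [0, 0, 0, 0, -13739/5558]
5 pivots among 5 columns.
Every column is a pivot column, so the columns are linearly independent.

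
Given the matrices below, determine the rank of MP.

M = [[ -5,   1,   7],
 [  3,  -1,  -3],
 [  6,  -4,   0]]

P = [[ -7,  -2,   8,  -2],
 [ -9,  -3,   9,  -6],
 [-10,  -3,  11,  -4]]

2

First compute MP:
[[-44, -14,  46, -24],
 [ 18,   6, -18,  12],
 [ -6,   0,  12,  12]]
Now row reduce the product.
R2 ← R2 + (9/22)·R1: [0, 3/11, 9/11, 24/11]
R3 ← R3 − (3/22)·R1: [0, 21/11, 63/11, 168/11]
R3 ← R3 − (7)·R2: [0, 0, 0, 0]
2 nonzero rows, so rank(MP) = 2.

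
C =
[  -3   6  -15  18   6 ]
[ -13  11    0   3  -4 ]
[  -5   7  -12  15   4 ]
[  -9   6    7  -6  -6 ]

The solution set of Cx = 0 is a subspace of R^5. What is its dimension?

3

Row reduce to echelon form.
R2 ← R2 − (13/3)·R1: [0, -15, 65, -75, -30]
R3 ← R3 − (5/3)·R1: [0, -3, 13, -15, -6]
R4 ← R4 − (3)·R1: [0, -12, 52, -60, -24]
R3 ← R3 − (1/5)·R2: [0, 0, 0, 0, 0]
R4 ← R4 − (4/5)·R2: [0, 0, 0, 0, 0]
2 nonzero rows, so rank(C) = 2.
C has 5 columns; by rank–nullity, nullity = 5 − 2 = 3.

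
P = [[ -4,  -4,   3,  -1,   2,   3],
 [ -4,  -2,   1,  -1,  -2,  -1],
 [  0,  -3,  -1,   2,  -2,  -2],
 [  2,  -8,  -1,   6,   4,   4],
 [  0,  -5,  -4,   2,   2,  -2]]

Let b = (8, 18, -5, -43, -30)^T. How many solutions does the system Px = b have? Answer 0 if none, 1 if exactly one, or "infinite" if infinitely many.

infinite

Row reduce the augmented matrix [P | b].
R2 ← R2 − R1: [0, 2, -2, 0, -4, -4, 10]
R4 ← R4 + (1/2)·R1: [0, -10, 1/2, 11/2, 5, 11/2, -39]
R3 ← R3 + (3/2)·R2: [0, 0, -4, 2, -8, -8, 10]
R4 ← R4 + (5)·R2: [0, 0, -19/2, 11/2, -15, -29/2, 11]
R5 ← R5 + (5/2)·R2: [0, 0, -9, 2, -8, -12, -5]
R4 ← R4 − (19/8)·R3: [0, 0, 0, 3/4, 4, 9/2, -51/4]
R5 ← R5 − (9/4)·R3: [0, 0, 0, -5/2, 10, 6, -55/2]
R5 ← R5 + (10/3)·R4: [0, 0, 0, 0, 70/3, 21, -70]
The echelon form has 5 nonzero rows, and every pivot lies in the first 6 columns, so rank(P) = rank([P|b]) = 5.
The system is consistent.
rank = 5 < 6 unknowns, so there are infinitely many solutions.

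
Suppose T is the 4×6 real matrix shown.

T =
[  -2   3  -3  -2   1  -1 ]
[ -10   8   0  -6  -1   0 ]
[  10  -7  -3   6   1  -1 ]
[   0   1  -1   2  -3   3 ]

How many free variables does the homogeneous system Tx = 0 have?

2

Row reduce to echelon form.
R2 ← R2 − (5)·R1: [0, -7, 15, 4, -6, 5]
R3 ← R3 + (5)·R1: [0, 8, -18, -4, 6, -6]
R3 ← R3 + (8/7)·R2: [0, 0, -6/7, 4/7, -6/7, -2/7]
R4 ← R4 + (1/7)·R2: [0, 0, 8/7, 18/7, -27/7, 26/7]
R4 ← R4 + (4/3)·R3: [0, 0, 0, 10/3, -5, 10/3]
4 nonzero rows, so rank(T) = 4.
T has 6 columns; by rank–nullity, nullity = 6 − 4 = 2.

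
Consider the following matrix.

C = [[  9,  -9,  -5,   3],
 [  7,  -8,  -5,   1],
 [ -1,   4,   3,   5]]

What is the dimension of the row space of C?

3

Row reduce to echelon form.
R2 ← R2 − (7/9)·R1: [0, -1, -10/9, -4/3]
R3 ← R3 + (1/9)·R1: [0, 3, 22/9, 16/3]
R3 ← R3 + (3)·R2: [0, 0, -8/9, 4/3]
Echelon form has 3 nonzero rows, so rank(C) = 3.
The row space has dimension equal to the rank: 3.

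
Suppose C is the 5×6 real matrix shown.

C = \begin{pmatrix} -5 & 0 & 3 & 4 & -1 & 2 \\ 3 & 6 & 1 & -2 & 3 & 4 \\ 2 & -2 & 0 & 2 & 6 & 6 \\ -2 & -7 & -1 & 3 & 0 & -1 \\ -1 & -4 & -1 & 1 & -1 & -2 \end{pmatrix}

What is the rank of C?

3

Row reduce to echelon form.
R2 ← R2 + (3/5)·R1: [0, 6, 14/5, 2/5, 12/5, 26/5]
R3 ← R3 + (2/5)·R1: [0, -2, 6/5, 18/5, 28/5, 34/5]
R4 ← R4 − (2/5)·R1: [0, -7, -11/5, 7/5, 2/5, -9/5]
R5 ← R5 − (1/5)·R1: [0, -4, -8/5, 1/5, -4/5, -12/5]
R3 ← R3 + (1/3)·R2: [0, 0, 32/15, 56/15, 32/5, 128/15]
R4 ← R4 + (7/6)·R2: [0, 0, 16/15, 28/15, 16/5, 64/15]
R5 ← R5 + (2/3)·R2: [0, 0, 4/15, 7/15, 4/5, 16/15]
R4 ← R4 − (1/2)·R3: [0, 0, 0, 0, 0, 0]
R5 ← R5 − (1/8)·R3: [0, 0, 0, 0, 0, 0]
Echelon form has 3 nonzero rows, so rank(C) = 3.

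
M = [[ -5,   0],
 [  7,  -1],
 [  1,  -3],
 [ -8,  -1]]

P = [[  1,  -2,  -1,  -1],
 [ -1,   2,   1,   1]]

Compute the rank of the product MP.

First compute MP:
[[ -5,  10,   5,   5],
 [  8, -16,  -8,  -8],
 [  4,  -8,  -4,  -4],
 [ -7,  14,   7,   7]]
Now row reduce the product.
R2 ← R2 + (8/5)·R1: [0, 0, 0, 0]
R3 ← R3 + (4/5)·R1: [0, 0, 0, 0]
R4 ← R4 − (7/5)·R1: [0, 0, 0, 0]
1 nonzero row, so rank(MP) = 1.

1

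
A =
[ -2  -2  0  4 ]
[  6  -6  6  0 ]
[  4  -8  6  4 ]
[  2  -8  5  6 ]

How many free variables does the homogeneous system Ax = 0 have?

Row reduce to echelon form.
R2 ← R2 + (3)·R1: [0, -12, 6, 12]
R3 ← R3 + (2)·R1: [0, -12, 6, 12]
R4 ← R4 + R1: [0, -10, 5, 10]
R3 ← R3 − R2: [0, 0, 0, 0]
R4 ← R4 − (5/6)·R2: [0, 0, 0, 0]
2 nonzero rows, so rank(A) = 2.
A has 4 columns; by rank–nullity, nullity = 4 − 2 = 2.

2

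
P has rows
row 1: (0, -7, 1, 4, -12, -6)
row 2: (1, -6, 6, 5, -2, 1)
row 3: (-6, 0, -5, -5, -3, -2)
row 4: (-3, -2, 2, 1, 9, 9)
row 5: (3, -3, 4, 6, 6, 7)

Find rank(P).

Row reduce to echelon form.
Swap R1 ↔ R2
R3 ← R3 + (6)·R1: [0, -36, 31, 25, -15, 4]
R4 ← R4 + (3)·R1: [0, -20, 20, 16, 3, 12]
R5 ← R5 − (3)·R1: [0, 15, -14, -9, 12, 4]
R3 ← R3 − (36/7)·R2: [0, 0, 181/7, 31/7, 327/7, 244/7]
R4 ← R4 − (20/7)·R2: [0, 0, 120/7, 32/7, 261/7, 204/7]
R5 ← R5 + (15/7)·R2: [0, 0, -83/7, -3/7, -96/7, -62/7]
R4 ← R4 − (120/181)·R3: [0, 0, 0, 296/181, 1143/181, 1092/181]
R5 ← R5 + (83/181)·R3: [0, 0, 0, 290/181, 1395/181, 1290/181]
R5 ← R5 − (145/148)·R4: [0, 0, 0, 0, 225/148, 45/37]
Echelon form has 5 nonzero rows, so rank(P) = 5.

5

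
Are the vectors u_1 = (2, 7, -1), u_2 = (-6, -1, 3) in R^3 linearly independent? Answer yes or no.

Form the matrix with these vectors as rows and row reduce.
R2 ← R2 + (3)·R1: [0, 20, 0]
2 nonzero rows, so the 2 vectors span a space of dimension 2.
Since 2 = 2, the vectors are linearly independent.

yes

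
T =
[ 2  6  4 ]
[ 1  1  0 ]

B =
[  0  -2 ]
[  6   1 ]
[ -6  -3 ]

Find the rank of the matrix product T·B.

2

First compute TB:
[[ 12, -10],
 [  6,  -1]]
Now row reduce the product.
R2 ← R2 − (1/2)·R1: [0, 4]
2 nonzero rows, so rank(TB) = 2.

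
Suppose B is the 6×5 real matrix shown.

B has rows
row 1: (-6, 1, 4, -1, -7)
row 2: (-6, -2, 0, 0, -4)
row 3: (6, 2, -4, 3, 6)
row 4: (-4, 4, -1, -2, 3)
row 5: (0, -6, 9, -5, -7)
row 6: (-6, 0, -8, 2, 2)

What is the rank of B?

Row reduce to echelon form.
R2 ← R2 − R1: [0, -3, -4, 1, 3]
R3 ← R3 + R1: [0, 3, 0, 2, -1]
R4 ← R4 − (2/3)·R1: [0, 10/3, -11/3, -4/3, 23/3]
R6 ← R6 − R1: [0, -1, -12, 3, 9]
R3 ← R3 + R2: [0, 0, -4, 3, 2]
R4 ← R4 + (10/9)·R2: [0, 0, -73/9, -2/9, 11]
R5 ← R5 − (2)·R2: [0, 0, 17, -7, -13]
R6 ← R6 − (1/3)·R2: [0, 0, -32/3, 8/3, 8]
R4 ← R4 − (73/36)·R3: [0, 0, 0, -227/36, 125/18]
R5 ← R5 + (17/4)·R3: [0, 0, 0, 23/4, -9/2]
R6 ← R6 − (8/3)·R3: [0, 0, 0, -16/3, 8/3]
R5 ← R5 + (207/227)·R4: [0, 0, 0, 0, 416/227]
R6 ← R6 − (192/227)·R4: [0, 0, 0, 0, -728/227]
R6 ← R6 + (7/4)·R5: [0, 0, 0, 0, 0]
Echelon form has 5 nonzero rows, so rank(B) = 5.

5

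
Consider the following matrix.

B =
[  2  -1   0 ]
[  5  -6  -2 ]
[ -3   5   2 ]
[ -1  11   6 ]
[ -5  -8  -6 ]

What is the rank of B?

Row reduce to echelon form.
R2 ← R2 − (5/2)·R1: [0, -7/2, -2]
R3 ← R3 + (3/2)·R1: [0, 7/2, 2]
R4 ← R4 + (1/2)·R1: [0, 21/2, 6]
R5 ← R5 + (5/2)·R1: [0, -21/2, -6]
R3 ← R3 + R2: [0, 0, 0]
R4 ← R4 + (3)·R2: [0, 0, 0]
R5 ← R5 − (3)·R2: [0, 0, 0]
Echelon form has 2 nonzero rows, so rank(B) = 2.

2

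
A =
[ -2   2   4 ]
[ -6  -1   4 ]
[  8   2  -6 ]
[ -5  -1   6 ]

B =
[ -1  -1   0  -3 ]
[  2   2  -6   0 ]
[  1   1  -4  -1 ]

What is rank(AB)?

2

First compute AB:
[[ 10,  10, -28,   2],
 [  8,   8, -10,  14],
 [-10, -10,  12, -18],
 [  9,   9, -18,   9]]
Now row reduce the product.
R2 ← R2 − (4/5)·R1: [0, 0, 62/5, 62/5]
R3 ← R3 + R1: [0, 0, -16, -16]
R4 ← R4 − (9/10)·R1: [0, 0, 36/5, 36/5]
R3 ← R3 + (40/31)·R2: [0, 0, 0, 0]
R4 ← R4 − (18/31)·R2: [0, 0, 0, 0]
2 nonzero rows, so rank(AB) = 2.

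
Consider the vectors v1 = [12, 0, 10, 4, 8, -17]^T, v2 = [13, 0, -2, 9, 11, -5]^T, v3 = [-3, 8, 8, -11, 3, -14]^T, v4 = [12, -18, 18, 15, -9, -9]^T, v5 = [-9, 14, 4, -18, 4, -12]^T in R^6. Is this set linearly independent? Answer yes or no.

no

Form the matrix with these vectors as rows and row reduce.
R2 ← R2 − (13/12)·R1: [0, 0, -77/6, 14/3, 7/3, 161/12]
R3 ← R3 + (1/4)·R1: [0, 8, 21/2, -10, 5, -73/4]
R4 ← R4 − R1: [0, -18, 8, 11, -17, 8]
R5 ← R5 + (3/4)·R1: [0, 14, 23/2, -15, 10, -99/4]
Swap R2 ↔ R3
R4 ← R4 + (9/4)·R2: [0, 0, 253/8, -23/2, -23/4, -529/16]
R5 ← R5 − (7/4)·R2: [0, 0, -55/8, 5/2, 5/4, 115/16]
R4 ← R4 + (69/28)·R3: [0, 0, 0, 0, 0, 0]
R5 ← R5 − (15/28)·R3: [0, 0, 0, 0, 0, 0]
3 nonzero rows, so the 5 vectors span a space of dimension 3.
Since 3 < 5, the vectors are linearly dependent.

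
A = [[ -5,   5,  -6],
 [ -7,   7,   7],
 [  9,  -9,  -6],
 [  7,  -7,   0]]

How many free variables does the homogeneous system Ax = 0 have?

1

Row reduce to echelon form.
R2 ← R2 − (7/5)·R1: [0, 0, 77/5]
R3 ← R3 + (9/5)·R1: [0, 0, -84/5]
R4 ← R4 + (7/5)·R1: [0, 0, -42/5]
R3 ← R3 + (12/11)·R2: [0, 0, 0]
R4 ← R4 + (6/11)·R2: [0, 0, 0]
2 nonzero rows, so rank(A) = 2.
A has 3 columns; by rank–nullity, nullity = 3 − 2 = 1.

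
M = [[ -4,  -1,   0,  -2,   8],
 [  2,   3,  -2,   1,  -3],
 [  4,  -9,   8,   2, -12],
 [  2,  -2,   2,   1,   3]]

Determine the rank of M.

3

Row reduce to echelon form.
R2 ← R2 + (1/2)·R1: [0, 5/2, -2, 0, 1]
R3 ← R3 + R1: [0, -10, 8, 0, -4]
R4 ← R4 + (1/2)·R1: [0, -5/2, 2, 0, 7]
R3 ← R3 + (4)·R2: [0, 0, 0, 0, 0]
R4 ← R4 + R2: [0, 0, 0, 0, 8]
Swap R3 ↔ R4
Echelon form has 3 nonzero rows, so rank(M) = 3.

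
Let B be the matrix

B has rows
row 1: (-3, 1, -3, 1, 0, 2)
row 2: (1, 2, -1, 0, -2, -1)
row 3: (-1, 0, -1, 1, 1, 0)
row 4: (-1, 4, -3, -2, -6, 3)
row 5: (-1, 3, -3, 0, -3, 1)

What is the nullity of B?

3

Row reduce to echelon form.
R2 ← R2 + (1/3)·R1: [0, 7/3, -2, 1/3, -2, -1/3]
R3 ← R3 − (1/3)·R1: [0, -1/3, 0, 2/3, 1, -2/3]
R4 ← R4 − (1/3)·R1: [0, 11/3, -2, -7/3, -6, 7/3]
R5 ← R5 − (1/3)·R1: [0, 8/3, -2, -1/3, -3, 1/3]
R3 ← R3 + (1/7)·R2: [0, 0, -2/7, 5/7, 5/7, -5/7]
R4 ← R4 − (11/7)·R2: [0, 0, 8/7, -20/7, -20/7, 20/7]
R5 ← R5 − (8/7)·R2: [0, 0, 2/7, -5/7, -5/7, 5/7]
R4 ← R4 + (4)·R3: [0, 0, 0, 0, 0, 0]
R5 ← R5 + R3: [0, 0, 0, 0, 0, 0]
3 nonzero rows, so rank(B) = 3.
B has 6 columns; by rank–nullity, nullity = 6 − 3 = 3.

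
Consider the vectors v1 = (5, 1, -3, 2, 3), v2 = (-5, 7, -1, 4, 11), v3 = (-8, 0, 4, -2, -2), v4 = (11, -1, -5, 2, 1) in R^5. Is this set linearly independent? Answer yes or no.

Form the matrix with these vectors as rows and row reduce.
R2 ← R2 + R1: [0, 8, -4, 6, 14]
R3 ← R3 + (8/5)·R1: [0, 8/5, -4/5, 6/5, 14/5]
R4 ← R4 − (11/5)·R1: [0, -16/5, 8/5, -12/5, -28/5]
R3 ← R3 − (1/5)·R2: [0, 0, 0, 0, 0]
R4 ← R4 + (2/5)·R2: [0, 0, 0, 0, 0]
2 nonzero rows, so the 4 vectors span a space of dimension 2.
Since 2 < 4, the vectors are linearly dependent.

no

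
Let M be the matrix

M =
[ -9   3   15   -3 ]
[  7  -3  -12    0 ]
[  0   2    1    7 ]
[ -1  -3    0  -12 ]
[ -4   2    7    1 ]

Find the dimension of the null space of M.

2

Row reduce to echelon form.
R2 ← R2 + (7/9)·R1: [0, -2/3, -1/3, -7/3]
R4 ← R4 − (1/9)·R1: [0, -10/3, -5/3, -35/3]
R5 ← R5 − (4/9)·R1: [0, 2/3, 1/3, 7/3]
R3 ← R3 + (3)·R2: [0, 0, 0, 0]
R4 ← R4 − (5)·R2: [0, 0, 0, 0]
R5 ← R5 + R2: [0, 0, 0, 0]
2 nonzero rows, so rank(M) = 2.
M has 4 columns; by rank–nullity, nullity = 4 − 2 = 2.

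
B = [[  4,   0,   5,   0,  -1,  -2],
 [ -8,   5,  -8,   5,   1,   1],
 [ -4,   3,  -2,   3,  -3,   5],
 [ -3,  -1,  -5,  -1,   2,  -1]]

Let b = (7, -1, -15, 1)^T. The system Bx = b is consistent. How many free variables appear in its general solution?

2

Row reduce the augmented matrix [B | b].
R2 ← R2 + (2)·R1: [0, 5, 2, 5, -1, -3, 13]
R3 ← R3 + R1: [0, 3, 3, 3, -4, 3, -8]
R4 ← R4 + (3/4)·R1: [0, -1, -5/4, -1, 5/4, -5/2, 25/4]
R3 ← R3 − (3/5)·R2: [0, 0, 9/5, 0, -17/5, 24/5, -79/5]
R4 ← R4 + (1/5)·R2: [0, 0, -17/20, 0, 21/20, -31/10, 177/20]
R4 ← R4 + (17/36)·R3: [0, 0, 0, 0, -5/9, -5/6, 25/18]
The echelon form has 4 nonzero rows, and every pivot lies in the first 6 columns, so rank(B) = rank([B|b]) = 4.
The system is consistent.
Free variables = (unknowns) − (rank) = 6 − 4 = 2.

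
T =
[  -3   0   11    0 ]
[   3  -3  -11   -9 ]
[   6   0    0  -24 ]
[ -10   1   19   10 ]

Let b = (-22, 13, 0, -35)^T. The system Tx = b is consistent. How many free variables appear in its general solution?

Row reduce the augmented matrix [T | b].
R2 ← R2 + R1: [0, -3, 0, -9, -9]
R3 ← R3 + (2)·R1: [0, 0, 22, -24, -44]
R4 ← R4 − (10/3)·R1: [0, 1, -53/3, 10, 115/3]
R4 ← R4 + (1/3)·R2: [0, 0, -53/3, 7, 106/3]
R4 ← R4 + (53/66)·R3: [0, 0, 0, -135/11, 0]
The echelon form has 4 nonzero rows, and every pivot lies in the first 4 columns, so rank(T) = rank([T|b]) = 4.
The system is consistent.
Free variables = (unknowns) − (rank) = 4 − 4 = 0.

0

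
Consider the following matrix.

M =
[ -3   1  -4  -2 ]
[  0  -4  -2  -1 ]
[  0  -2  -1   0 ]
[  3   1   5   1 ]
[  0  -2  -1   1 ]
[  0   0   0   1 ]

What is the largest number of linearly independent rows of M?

Row reduce to echelon form.
R4 ← R4 + R1: [0, 2, 1, -1]
R3 ← R3 − (1/2)·R2: [0, 0, 0, 1/2]
R4 ← R4 + (1/2)·R2: [0, 0, 0, -3/2]
R5 ← R5 − (1/2)·R2: [0, 0, 0, 3/2]
R4 ← R4 + (3)·R3: [0, 0, 0, 0]
R5 ← R5 − (3)·R3: [0, 0, 0, 0]
R6 ← R6 − (2)·R3: [0, 0, 0, 0]
Echelon form has 3 nonzero rows, so rank(M) = 3.
The rank gives the maximum number of linearly independent rows: 3.

3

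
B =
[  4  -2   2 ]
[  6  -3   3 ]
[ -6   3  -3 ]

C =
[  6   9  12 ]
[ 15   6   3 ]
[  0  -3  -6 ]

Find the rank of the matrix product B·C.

First compute BC:
[[ -6,  18,  30],
 [ -9,  27,  45],
 [  9, -27, -45]]
Now row reduce the product.
R2 ← R2 − (3/2)·R1: [0, 0, 0]
R3 ← R3 + (3/2)·R1: [0, 0, 0]
1 nonzero row, so rank(BC) = 1.

1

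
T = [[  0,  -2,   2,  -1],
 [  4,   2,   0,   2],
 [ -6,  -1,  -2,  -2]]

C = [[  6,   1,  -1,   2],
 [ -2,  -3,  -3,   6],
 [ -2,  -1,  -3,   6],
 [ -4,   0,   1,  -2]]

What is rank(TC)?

2

First compute TC:
[[  4,   4,  -1,   2],
 [ 12,  -2,  -8,  16],
 [-22,  -1,  13, -26]]
Now row reduce the product.
R2 ← R2 − (3)·R1: [0, -14, -5, 10]
R3 ← R3 + (11/2)·R1: [0, 21, 15/2, -15]
R3 ← R3 + (3/2)·R2: [0, 0, 0, 0]
2 nonzero rows, so rank(TC) = 2.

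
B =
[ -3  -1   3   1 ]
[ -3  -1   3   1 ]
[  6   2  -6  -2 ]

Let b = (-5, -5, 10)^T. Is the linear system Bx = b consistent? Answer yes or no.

yes

Row reduce the augmented matrix [B | b].
R2 ← R2 − R1: [0, 0, 0, 0, 0]
R3 ← R3 + (2)·R1: [0, 0, 0, 0, 0]
The echelon form has 1 nonzero rows, and every pivot lies in the first 4 columns, so rank(B) = rank([B|b]) = 1.
The system is consistent.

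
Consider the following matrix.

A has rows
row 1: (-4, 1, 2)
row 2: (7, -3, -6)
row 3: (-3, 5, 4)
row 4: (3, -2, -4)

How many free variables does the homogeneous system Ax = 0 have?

Row reduce to echelon form.
R2 ← R2 + (7/4)·R1: [0, -5/4, -5/2]
R3 ← R3 − (3/4)·R1: [0, 17/4, 5/2]
R4 ← R4 + (3/4)·R1: [0, -5/4, -5/2]
R3 ← R3 + (17/5)·R2: [0, 0, -6]
R4 ← R4 − R2: [0, 0, 0]
3 nonzero rows, so rank(A) = 3.
A has 3 columns; by rank–nullity, nullity = 3 − 3 = 0.

0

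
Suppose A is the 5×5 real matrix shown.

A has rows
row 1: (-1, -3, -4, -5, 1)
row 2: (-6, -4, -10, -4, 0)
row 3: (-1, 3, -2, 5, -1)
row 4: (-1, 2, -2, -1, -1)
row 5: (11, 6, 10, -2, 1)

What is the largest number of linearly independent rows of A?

5

Row reduce to echelon form.
R2 ← R2 − (6)·R1: [0, 14, 14, 26, -6]
R3 ← R3 − R1: [0, 6, 2, 10, -2]
R4 ← R4 − R1: [0, 5, 2, 4, -2]
R5 ← R5 + (11)·R1: [0, -27, -34, -57, 12]
R3 ← R3 − (3/7)·R2: [0, 0, -4, -8/7, 4/7]
R4 ← R4 − (5/14)·R2: [0, 0, -3, -37/7, 1/7]
R5 ← R5 + (27/14)·R2: [0, 0, -7, -48/7, 3/7]
R4 ← R4 − (3/4)·R3: [0, 0, 0, -31/7, -2/7]
R5 ← R5 − (7/4)·R3: [0, 0, 0, -34/7, -4/7]
R5 ← R5 − (34/31)·R4: [0, 0, 0, 0, -8/31]
Echelon form has 5 nonzero rows, so rank(A) = 5.
The rank gives the maximum number of linearly independent rows: 5.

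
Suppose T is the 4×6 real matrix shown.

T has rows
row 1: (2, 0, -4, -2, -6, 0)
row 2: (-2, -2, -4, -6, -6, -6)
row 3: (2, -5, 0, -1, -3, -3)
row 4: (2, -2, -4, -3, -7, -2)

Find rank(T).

Row reduce to echelon form.
R2 ← R2 + R1: [0, -2, -8, -8, -12, -6]
R3 ← R3 − R1: [0, -5, 4, 1, 3, -3]
R4 ← R4 − R1: [0, -2, 0, -1, -1, -2]
R3 ← R3 − (5/2)·R2: [0, 0, 24, 21, 33, 12]
R4 ← R4 − R2: [0, 0, 8, 7, 11, 4]
R4 ← R4 − (1/3)·R3: [0, 0, 0, 0, 0, 0]
Echelon form has 3 nonzero rows, so rank(T) = 3.

3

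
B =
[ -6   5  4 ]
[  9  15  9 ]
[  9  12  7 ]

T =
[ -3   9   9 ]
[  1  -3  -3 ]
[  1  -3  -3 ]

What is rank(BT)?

1

First compute BT:
[[ 27, -81, -81],
 [ -3,   9,   9],
 [ -8,  24,  24]]
Now row reduce the product.
R2 ← R2 + (1/9)·R1: [0, 0, 0]
R3 ← R3 + (8/27)·R1: [0, 0, 0]
1 nonzero row, so rank(BT) = 1.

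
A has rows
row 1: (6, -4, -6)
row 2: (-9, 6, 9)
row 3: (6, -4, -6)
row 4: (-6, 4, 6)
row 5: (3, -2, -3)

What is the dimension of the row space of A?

1

Row reduce to echelon form.
R2 ← R2 + (3/2)·R1: [0, 0, 0]
R3 ← R3 − R1: [0, 0, 0]
R4 ← R4 + R1: [0, 0, 0]
R5 ← R5 − (1/2)·R1: [0, 0, 0]
Echelon form has 1 nonzero row, so rank(A) = 1.
The row space has dimension equal to the rank: 1.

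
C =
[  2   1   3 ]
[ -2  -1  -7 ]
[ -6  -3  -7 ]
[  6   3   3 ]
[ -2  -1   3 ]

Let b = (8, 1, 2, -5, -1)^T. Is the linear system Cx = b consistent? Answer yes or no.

Row reduce the augmented matrix [C | b].
R2 ← R2 + R1: [0, 0, -4, 9]
R3 ← R3 + (3)·R1: [0, 0, 2, 26]
R4 ← R4 − (3)·R1: [0, 0, -6, -29]
R5 ← R5 + R1: [0, 0, 6, 7]
R3 ← R3 + (1/2)·R2: [0, 0, 0, 61/2]
R4 ← R4 − (3/2)·R2: [0, 0, 0, -85/2]
R5 ← R5 + (3/2)·R2: [0, 0, 0, 41/2]
R4 ← R4 + (85/61)·R3: [0, 0, 0, 0]
R5 ← R5 − (41/61)·R3: [0, 0, 0, 0]
The echelon form has 3 nonzero rows; the last pivot sits in the augmented column, so rank(C) = 2 but rank([C|b]) = 3.
Since the ranks differ, the system is inconsistent.

no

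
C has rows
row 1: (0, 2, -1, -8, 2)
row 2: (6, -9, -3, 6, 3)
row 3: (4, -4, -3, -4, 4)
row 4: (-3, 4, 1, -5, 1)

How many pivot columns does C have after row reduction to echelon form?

3

Row reduce to echelon form.
Swap R1 ↔ R2
R3 ← R3 − (2/3)·R1: [0, 2, -1, -8, 2]
R4 ← R4 + (1/2)·R1: [0, -1/2, -1/2, -2, 5/2]
R3 ← R3 − R2: [0, 0, 0, 0, 0]
R4 ← R4 + (1/4)·R2: [0, 0, -3/4, -4, 3]
Swap R3 ↔ R4
Echelon form has 3 nonzero rows, so rank(C) = 3.
Each nonzero row contributes one pivot column: 3 pivot columns.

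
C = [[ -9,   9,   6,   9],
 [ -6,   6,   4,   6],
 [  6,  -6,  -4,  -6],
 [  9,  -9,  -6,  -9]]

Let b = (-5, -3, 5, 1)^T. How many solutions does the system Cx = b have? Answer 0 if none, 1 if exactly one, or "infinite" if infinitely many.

0

Row reduce the augmented matrix [C | b].
R2 ← R2 − (2/3)·R1: [0, 0, 0, 0, 1/3]
R3 ← R3 + (2/3)·R1: [0, 0, 0, 0, 5/3]
R4 ← R4 + R1: [0, 0, 0, 0, -4]
R3 ← R3 − (5)·R2: [0, 0, 0, 0, 0]
R4 ← R4 + (12)·R2: [0, 0, 0, 0, 0]
The echelon form has 2 nonzero rows; the last pivot sits in the augmented column, so rank(C) = 1 but rank([C|b]) = 2.
Since the ranks differ, the system is inconsistent.
It has no solutions.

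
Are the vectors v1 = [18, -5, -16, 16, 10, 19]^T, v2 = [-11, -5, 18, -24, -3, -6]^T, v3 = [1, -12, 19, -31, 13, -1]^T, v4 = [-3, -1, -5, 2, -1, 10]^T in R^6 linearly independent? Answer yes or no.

yes

Form the matrix with these vectors as rows and row reduce.
R2 ← R2 + (11/18)·R1: [0, -145/18, 74/9, -128/9, 28/9, 101/18]
R3 ← R3 − (1/18)·R1: [0, -211/18, 179/9, -287/9, 112/9, -37/18]
R4 ← R4 + (1/6)·R1: [0, -11/6, -23/3, 14/3, 2/3, 79/6]
R3 ← R3 − (211/145)·R2: [0, 0, 1149/145, -1623/145, 1148/145, -1482/145]
R4 ← R4 − (33/145)·R2: [0, 0, -1383/145, 1146/145, -6/145, 1724/145]
R4 ← R4 + (461/383)·R3: [0, 0, 0, -2133/383, 3634/383, -158/383]
4 nonzero rows, so the 4 vectors span a space of dimension 4.
Since 4 = 4, the vectors are linearly independent.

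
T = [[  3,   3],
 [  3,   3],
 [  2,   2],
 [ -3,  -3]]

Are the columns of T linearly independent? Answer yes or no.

no

Row reduce T to echelon form.
R2 ← R2 − R1: [0, 0]
R3 ← R3 − (2/3)·R1: [0, 0]
R4 ← R4 + R1: [0, 0]
1 pivot among 2 columns.
Only 1 < 2 pivot columns, so the columns are linearly dependent.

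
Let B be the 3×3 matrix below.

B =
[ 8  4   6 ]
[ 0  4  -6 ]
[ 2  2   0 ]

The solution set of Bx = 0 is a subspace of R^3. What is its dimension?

Row reduce to echelon form.
R3 ← R3 − (1/4)·R1: [0, 1, -3/2]
R3 ← R3 − (1/4)·R2: [0, 0, 0]
2 nonzero rows, so rank(B) = 2.
B has 3 columns; by rank–nullity, nullity = 3 − 2 = 1.

1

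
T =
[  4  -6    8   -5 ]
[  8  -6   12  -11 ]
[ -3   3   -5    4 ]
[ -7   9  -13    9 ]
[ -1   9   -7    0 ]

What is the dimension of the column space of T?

Row reduce to echelon form.
R2 ← R2 − (2)·R1: [0, 6, -4, -1]
R3 ← R3 + (3/4)·R1: [0, -3/2, 1, 1/4]
R4 ← R4 + (7/4)·R1: [0, -3/2, 1, 1/4]
R5 ← R5 + (1/4)·R1: [0, 15/2, -5, -5/4]
R3 ← R3 + (1/4)·R2: [0, 0, 0, 0]
R4 ← R4 + (1/4)·R2: [0, 0, 0, 0]
R5 ← R5 − (5/4)·R2: [0, 0, 0, 0]
Echelon form has 2 nonzero rows, so rank(T) = 2.
The column space has dimension equal to the rank: 2.

2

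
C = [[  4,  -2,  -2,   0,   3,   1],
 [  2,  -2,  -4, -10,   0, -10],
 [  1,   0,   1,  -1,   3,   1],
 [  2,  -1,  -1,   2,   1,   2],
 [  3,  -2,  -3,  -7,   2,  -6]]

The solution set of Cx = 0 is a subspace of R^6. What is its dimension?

3

Row reduce to echelon form.
R2 ← R2 − (1/2)·R1: [0, -1, -3, -10, -3/2, -21/2]
R3 ← R3 − (1/4)·R1: [0, 1/2, 3/2, -1, 9/4, 3/4]
R4 ← R4 − (1/2)·R1: [0, 0, 0, 2, -1/2, 3/2]
R5 ← R5 − (3/4)·R1: [0, -1/2, -3/2, -7, -1/4, -27/4]
R3 ← R3 + (1/2)·R2: [0, 0, 0, -6, 3/2, -9/2]
R5 ← R5 − (1/2)·R2: [0, 0, 0, -2, 1/2, -3/2]
R4 ← R4 + (1/3)·R3: [0, 0, 0, 0, 0, 0]
R5 ← R5 − (1/3)·R3: [0, 0, 0, 0, 0, 0]
3 nonzero rows, so rank(C) = 3.
C has 6 columns; by rank–nullity, nullity = 6 − 3 = 3.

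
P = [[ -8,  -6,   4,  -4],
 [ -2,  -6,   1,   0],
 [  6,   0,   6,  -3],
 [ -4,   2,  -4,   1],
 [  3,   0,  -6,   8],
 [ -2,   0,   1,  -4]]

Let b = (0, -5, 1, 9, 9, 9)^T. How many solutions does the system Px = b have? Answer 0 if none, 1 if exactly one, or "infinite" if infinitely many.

Row reduce the augmented matrix [P | b].
R2 ← R2 − (1/4)·R1: [0, -9/2, 0, 1, -5]
R3 ← R3 + (3/4)·R1: [0, -9/2, 9, -6, 1]
R4 ← R4 − (1/2)·R1: [0, 5, -6, 3, 9]
R5 ← R5 + (3/8)·R1: [0, -9/4, -9/2, 13/2, 9]
R6 ← R6 − (1/4)·R1: [0, 3/2, 0, -3, 9]
R3 ← R3 − R2: [0, 0, 9, -7, 6]
R4 ← R4 + (10/9)·R2: [0, 0, -6, 37/9, 31/9]
R5 ← R5 − (1/2)·R2: [0, 0, -9/2, 6, 23/2]
R6 ← R6 + (1/3)·R2: [0, 0, 0, -8/3, 22/3]
R4 ← R4 + (2/3)·R3: [0, 0, 0, -5/9, 67/9]
R5 ← R5 + (1/2)·R3: [0, 0, 0, 5/2, 29/2]
R5 ← R5 + (9/2)·R4: [0, 0, 0, 0, 48]
R6 ← R6 − (24/5)·R4: [0, 0, 0, 0, -142/5]
R6 ← R6 + (71/120)·R5: [0, 0, 0, 0, 0]
The echelon form has 5 nonzero rows; the last pivot sits in the augmented column, so rank(P) = 4 but rank([P|b]) = 5.
Since the ranks differ, the system is inconsistent.
It has no solutions.

0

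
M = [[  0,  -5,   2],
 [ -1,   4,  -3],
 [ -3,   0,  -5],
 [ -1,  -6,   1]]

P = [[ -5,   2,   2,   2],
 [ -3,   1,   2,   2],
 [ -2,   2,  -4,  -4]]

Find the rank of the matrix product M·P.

First compute MP:
[[ 11,  -1, -18, -18],
 [ -1,  -4,  18,  18],
 [ 25, -16,  14,  14],
 [ 21,  -6, -18, -18]]
Now row reduce the product.
R2 ← R2 + (1/11)·R1: [0, -45/11, 180/11, 180/11]
R3 ← R3 − (25/11)·R1: [0, -151/11, 604/11, 604/11]
R4 ← R4 − (21/11)·R1: [0, -45/11, 180/11, 180/11]
R3 ← R3 − (151/45)·R2: [0, 0, 0, 0]
R4 ← R4 − R2: [0, 0, 0, 0]
2 nonzero rows, so rank(MP) = 2.

2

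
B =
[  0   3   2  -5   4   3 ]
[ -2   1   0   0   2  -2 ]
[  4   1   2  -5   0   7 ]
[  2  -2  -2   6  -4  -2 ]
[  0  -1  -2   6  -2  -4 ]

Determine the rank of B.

3

Row reduce to echelon form.
Swap R1 ↔ R2
R3 ← R3 + (2)·R1: [0, 3, 2, -5, 4, 3]
R4 ← R4 + R1: [0, -1, -2, 6, -2, -4]
R3 ← R3 − R2: [0, 0, 0, 0, 0, 0]
R4 ← R4 + (1/3)·R2: [0, 0, -4/3, 13/3, -2/3, -3]
R5 ← R5 + (1/3)·R2: [0, 0, -4/3, 13/3, -2/3, -3]
Swap R3 ↔ R4
R5 ← R5 − R3: [0, 0, 0, 0, 0, 0]
Echelon form has 3 nonzero rows, so rank(B) = 3.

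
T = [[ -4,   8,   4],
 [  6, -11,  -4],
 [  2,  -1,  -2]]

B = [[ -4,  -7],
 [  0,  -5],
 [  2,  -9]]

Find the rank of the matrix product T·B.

2

First compute TB:
[[ 24, -48],
 [-32,  49],
 [-12,   9]]
Now row reduce the product.
R2 ← R2 + (4/3)·R1: [0, -15]
R3 ← R3 + (1/2)·R1: [0, -15]
R3 ← R3 − R2: [0, 0]
2 nonzero rows, so rank(TB) = 2.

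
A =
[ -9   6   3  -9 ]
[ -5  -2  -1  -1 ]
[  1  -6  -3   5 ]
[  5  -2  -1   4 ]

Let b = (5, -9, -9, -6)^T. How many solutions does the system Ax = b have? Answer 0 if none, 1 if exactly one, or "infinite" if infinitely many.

0

Row reduce the augmented matrix [A | b].
R2 ← R2 − (5/9)·R1: [0, -16/3, -8/3, 4, -106/9]
R3 ← R3 + (1/9)·R1: [0, -16/3, -8/3, 4, -76/9]
R4 ← R4 + (5/9)·R1: [0, 4/3, 2/3, -1, -29/9]
R3 ← R3 − R2: [0, 0, 0, 0, 10/3]
R4 ← R4 + (1/4)·R2: [0, 0, 0, 0, -37/6]
R4 ← R4 + (37/20)·R3: [0, 0, 0, 0, 0]
The echelon form has 3 nonzero rows; the last pivot sits in the augmented column, so rank(A) = 2 but rank([A|b]) = 3.
Since the ranks differ, the system is inconsistent.
It has no solutions.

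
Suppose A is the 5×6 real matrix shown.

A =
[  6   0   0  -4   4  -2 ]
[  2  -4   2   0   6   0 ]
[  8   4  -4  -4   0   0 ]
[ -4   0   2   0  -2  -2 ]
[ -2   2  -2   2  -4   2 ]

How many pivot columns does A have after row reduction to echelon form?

Row reduce to echelon form.
R2 ← R2 − (1/3)·R1: [0, -4, 2, 4/3, 14/3, 2/3]
R3 ← R3 − (4/3)·R1: [0, 4, -4, 4/3, -16/3, 8/3]
R4 ← R4 + (2/3)·R1: [0, 0, 2, -8/3, 2/3, -10/3]
R5 ← R5 + (1/3)·R1: [0, 2, -2, 2/3, -8/3, 4/3]
R3 ← R3 + R2: [0, 0, -2, 8/3, -2/3, 10/3]
R5 ← R5 + (1/2)·R2: [0, 0, -1, 4/3, -1/3, 5/3]
R4 ← R4 + R3: [0, 0, 0, 0, 0, 0]
R5 ← R5 − (1/2)·R3: [0, 0, 0, 0, 0, 0]
Echelon form has 3 nonzero rows, so rank(A) = 3.
Each nonzero row contributes one pivot column: 3 pivot columns.

3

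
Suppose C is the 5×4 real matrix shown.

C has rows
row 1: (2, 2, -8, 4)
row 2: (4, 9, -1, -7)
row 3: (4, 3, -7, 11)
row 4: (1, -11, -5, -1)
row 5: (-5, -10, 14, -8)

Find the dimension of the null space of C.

Row reduce to echelon form.
R2 ← R2 − (2)·R1: [0, 5, 15, -15]
R3 ← R3 − (2)·R1: [0, -1, 9, 3]
R4 ← R4 − (1/2)·R1: [0, -12, -1, -3]
R5 ← R5 + (5/2)·R1: [0, -5, -6, 2]
R3 ← R3 + (1/5)·R2: [0, 0, 12, 0]
R4 ← R4 + (12/5)·R2: [0, 0, 35, -39]
R5 ← R5 + R2: [0, 0, 9, -13]
R4 ← R4 − (35/12)·R3: [0, 0, 0, -39]
R5 ← R5 − (3/4)·R3: [0, 0, 0, -13]
R5 ← R5 − (1/3)·R4: [0, 0, 0, 0]
4 nonzero rows, so rank(C) = 4.
C has 4 columns; by rank–nullity, nullity = 4 − 4 = 0.

0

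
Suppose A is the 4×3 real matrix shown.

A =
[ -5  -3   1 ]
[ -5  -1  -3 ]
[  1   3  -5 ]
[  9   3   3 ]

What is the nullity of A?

1

Row reduce to echelon form.
R2 ← R2 − R1: [0, 2, -4]
R3 ← R3 + (1/5)·R1: [0, 12/5, -24/5]
R4 ← R4 + (9/5)·R1: [0, -12/5, 24/5]
R3 ← R3 − (6/5)·R2: [0, 0, 0]
R4 ← R4 + (6/5)·R2: [0, 0, 0]
2 nonzero rows, so rank(A) = 2.
A has 3 columns; by rank–nullity, nullity = 3 − 2 = 1.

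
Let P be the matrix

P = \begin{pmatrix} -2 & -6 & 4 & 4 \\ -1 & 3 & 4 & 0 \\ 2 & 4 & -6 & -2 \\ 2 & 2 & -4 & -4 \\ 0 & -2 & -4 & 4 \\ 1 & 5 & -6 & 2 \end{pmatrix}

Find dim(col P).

3

Row reduce to echelon form.
R2 ← R2 − (1/2)·R1: [0, 6, 2, -2]
R3 ← R3 + R1: [0, -2, -2, 2]
R4 ← R4 + R1: [0, -4, 0, 0]
R6 ← R6 + (1/2)·R1: [0, 2, -4, 4]
R3 ← R3 + (1/3)·R2: [0, 0, -4/3, 4/3]
R4 ← R4 + (2/3)·R2: [0, 0, 4/3, -4/3]
R5 ← R5 + (1/3)·R2: [0, 0, -10/3, 10/3]
R6 ← R6 − (1/3)·R2: [0, 0, -14/3, 14/3]
R4 ← R4 + R3: [0, 0, 0, 0]
R5 ← R5 − (5/2)·R3: [0, 0, 0, 0]
R6 ← R6 − (7/2)·R3: [0, 0, 0, 0]
Echelon form has 3 nonzero rows, so rank(P) = 3.
The column space has dimension equal to the rank: 3.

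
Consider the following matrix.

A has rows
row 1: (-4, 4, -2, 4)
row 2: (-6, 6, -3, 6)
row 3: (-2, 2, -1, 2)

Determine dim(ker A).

Row reduce to echelon form.
R2 ← R2 − (3/2)·R1: [0, 0, 0, 0]
R3 ← R3 − (1/2)·R1: [0, 0, 0, 0]
1 nonzero row, so rank(A) = 1.
A has 4 columns; by rank–nullity, nullity = 4 − 1 = 3.

3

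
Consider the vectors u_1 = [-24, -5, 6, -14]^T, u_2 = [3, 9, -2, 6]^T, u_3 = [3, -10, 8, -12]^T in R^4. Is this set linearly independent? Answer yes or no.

yes

Form the matrix with these vectors as rows and row reduce.
R2 ← R2 + (1/8)·R1: [0, 67/8, -5/4, 17/4]
R3 ← R3 + (1/8)·R1: [0, -85/8, 35/4, -55/4]
R3 ← R3 + (85/67)·R2: [0, 0, 480/67, -560/67]
3 nonzero rows, so the 3 vectors span a space of dimension 3.
Since 3 = 3, the vectors are linearly independent.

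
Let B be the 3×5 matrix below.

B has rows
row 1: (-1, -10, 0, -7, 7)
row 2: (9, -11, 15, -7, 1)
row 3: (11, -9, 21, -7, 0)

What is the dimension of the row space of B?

Row reduce to echelon form.
R2 ← R2 + (9)·R1: [0, -101, 15, -70, 64]
R3 ← R3 + (11)·R1: [0, -119, 21, -84, 77]
R3 ← R3 − (119/101)·R2: [0, 0, 336/101, -154/101, 161/101]
Echelon form has 3 nonzero rows, so rank(B) = 3.
The row space has dimension equal to the rank: 3.

3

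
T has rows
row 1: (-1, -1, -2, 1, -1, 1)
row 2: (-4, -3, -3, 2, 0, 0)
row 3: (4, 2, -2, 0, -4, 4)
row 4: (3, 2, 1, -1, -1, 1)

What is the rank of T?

2

Row reduce to echelon form.
R2 ← R2 − (4)·R1: [0, 1, 5, -2, 4, -4]
R3 ← R3 + (4)·R1: [0, -2, -10, 4, -8, 8]
R4 ← R4 + (3)·R1: [0, -1, -5, 2, -4, 4]
R3 ← R3 + (2)·R2: [0, 0, 0, 0, 0, 0]
R4 ← R4 + R2: [0, 0, 0, 0, 0, 0]
Echelon form has 2 nonzero rows, so rank(T) = 2.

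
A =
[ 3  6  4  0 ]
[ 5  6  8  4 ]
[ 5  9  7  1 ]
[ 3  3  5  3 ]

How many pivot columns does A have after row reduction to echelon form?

2

Row reduce to echelon form.
R2 ← R2 − (5/3)·R1: [0, -4, 4/3, 4]
R3 ← R3 − (5/3)·R1: [0, -1, 1/3, 1]
R4 ← R4 − R1: [0, -3, 1, 3]
R3 ← R3 − (1/4)·R2: [0, 0, 0, 0]
R4 ← R4 − (3/4)·R2: [0, 0, 0, 0]
Echelon form has 2 nonzero rows, so rank(A) = 2.
Each nonzero row contributes one pivot column: 2 pivot columns.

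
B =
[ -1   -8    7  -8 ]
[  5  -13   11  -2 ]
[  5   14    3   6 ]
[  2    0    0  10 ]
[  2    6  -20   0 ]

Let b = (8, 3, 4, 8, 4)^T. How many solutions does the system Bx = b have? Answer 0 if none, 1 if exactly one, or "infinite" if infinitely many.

0

Row reduce the augmented matrix [B | b].
R2 ← R2 + (5)·R1: [0, -53, 46, -42, 43]
R3 ← R3 + (5)·R1: [0, -26, 38, -34, 44]
R4 ← R4 + (2)·R1: [0, -16, 14, -6, 24]
R5 ← R5 + (2)·R1: [0, -10, -6, -16, 20]
R3 ← R3 − (26/53)·R2: [0, 0, 818/53, -710/53, 1214/53]
R4 ← R4 − (16/53)·R2: [0, 0, 6/53, 354/53, 584/53]
R5 ← R5 − (10/53)·R2: [0, 0, -778/53, -428/53, 630/53]
R4 ← R4 − (3/409)·R3: [0, 0, 0, 2772/409, 4438/409]
R5 ← R5 + (389/409)·R3: [0, 0, 0, -8514/409, 13772/409]
R5 ← R5 + (43/14)·R4: [0, 0, 0, 0, 67]
The echelon form has 5 nonzero rows; the last pivot sits in the augmented column, so rank(B) = 4 but rank([B|b]) = 5.
Since the ranks differ, the system is inconsistent.
It has no solutions.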